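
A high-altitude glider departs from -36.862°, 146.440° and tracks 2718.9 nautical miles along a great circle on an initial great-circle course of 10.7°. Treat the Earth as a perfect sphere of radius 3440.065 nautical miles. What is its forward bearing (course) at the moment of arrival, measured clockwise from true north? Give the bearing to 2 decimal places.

Central angle δ = d/R = 0.790363 rad.
With φ₁ = -36.862° = -0.643363 rad and θ = 10.7° = 0.186750 rad:
sin φ₂ = sin φ₁ cos δ + cos φ₁ sin δ cos θ = (-0.599890)(0.703587) + (0.800083)(0.710609)(0.982613) = 0.136585
φ₂ = asin(0.136585) = 0.137014 rad = 7.850°.
Then Δλ = atan2(0.105560, 0.785524) = 0.133581 rad, from sin θ sin δ cos φ₁ over cos δ − sin φ₁ sin φ₂.
λ₂ = 146.440° + 7.654° = 154.094°.
The forward bearing on arrival equals the back-azimuth from the destination plus 180°.
Back-azimuth from P₂ (7.85°, 154.09°) to P₁ (-36.86°, 146.44°), with Δλ' = λ₁ − λ₂ = -7.65°: atan2( sin Δλ' cos φ₁ , cos φ₂ sin φ₁ − sin φ₂ cos φ₁ cos Δλ' ) = 188.62°.
Final bearing = (188.62° + 180°) mod 360° = 8.62°.

final bearing 8.62°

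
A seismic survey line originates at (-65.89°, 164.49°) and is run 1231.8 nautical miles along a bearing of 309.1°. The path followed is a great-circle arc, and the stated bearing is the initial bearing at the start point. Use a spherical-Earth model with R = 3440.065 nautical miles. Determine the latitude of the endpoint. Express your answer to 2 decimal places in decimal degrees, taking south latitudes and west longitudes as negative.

latitude -49.87°

Central angle δ = d/R = 0.358075 rad.
With φ₁ = -65.89° = -1.149997 rad and θ = 309.1° = 5.394813 rad:
Applying the spherical law of cosines for sides, sin φ₂ = sin φ₁ cos δ + cos φ₁ sin δ cos θ = -0.764579, so φ₂ = -49.87°.
Δλ = atan2( sin θ sin δ cos φ₁ , cos δ − sin φ₁ sin φ₂ ) = atan2(-0.111102, 0.238694) = -0.435634 rad = -24.96°.
λ₂ = λ₁ + Δλ = 139.53°.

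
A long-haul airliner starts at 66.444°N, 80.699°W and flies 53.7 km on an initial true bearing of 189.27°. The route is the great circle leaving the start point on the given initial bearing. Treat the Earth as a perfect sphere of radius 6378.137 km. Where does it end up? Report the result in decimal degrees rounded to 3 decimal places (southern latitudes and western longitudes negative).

latitude 65.968°, longitude -80.890°

Central angle δ = d/R = 0.008419 rad.
With φ₁ = 66.444° = 1.159667 rad and θ = 189.27° = 3.303385 rad:
Destination latitude: φ₂ = arcsin( sin φ₁ cos δ + cos φ₁ sin δ cos θ ) = arcsin(0.913317) = 65.968°.
Δλ = atan2( sin θ sin δ cos φ₁ , cos δ − sin φ₁ sin φ₂ ) = atan2(-0.000542, 0.162755) = -0.003330 rad = -0.191°.
λ₂ = -80.699° + -0.191° = -80.890°.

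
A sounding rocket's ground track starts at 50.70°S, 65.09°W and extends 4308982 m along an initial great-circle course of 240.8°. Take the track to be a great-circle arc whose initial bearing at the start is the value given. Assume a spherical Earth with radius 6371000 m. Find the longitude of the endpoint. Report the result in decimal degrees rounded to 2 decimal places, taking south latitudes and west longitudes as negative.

The arc subtends δ = 4308982/6371000 = 0.676343 rad at the centre.
With φ₁ = -50.70° = -0.884882 rad and θ = 240.8° = 4.202753 rad:
sin φ₂ = sin φ₁ cos δ + cos φ₁ sin δ cos θ = (-0.773840)(0.779867) + (0.633381)(0.625945)(-0.487860) = -0.796910
φ₂ = asin(-0.796910) = -0.922163 rad = -52.84°.
Then Δλ = atan2(-0.346080, 0.163186) = -1.130186 rad, from sin θ sin δ cos φ₁ over cos δ − sin φ₁ sin φ₂.
λ₂ = -65.09° + -64.75° = -129.84°.

longitude -129.84°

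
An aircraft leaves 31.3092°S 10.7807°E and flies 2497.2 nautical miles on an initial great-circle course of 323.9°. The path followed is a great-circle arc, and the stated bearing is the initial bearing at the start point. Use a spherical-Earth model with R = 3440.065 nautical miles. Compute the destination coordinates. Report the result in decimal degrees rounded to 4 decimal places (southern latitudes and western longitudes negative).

δ = 2497.2/3440.065 = 0.725917 rad (41.5920°).
Start latitude φ₁ = -0.546449 rad; initial bearing θ = 5.653121 rad.
Applying the spherical law of cosines for sides, sin φ₂ = sin φ₁ cos δ + cos φ₁ sin δ cos θ = 0.069607, so φ₂ = 3.9914°.
Δλ = atan2( sin θ sin δ cos φ₁ , cos δ − sin φ₁ sin φ₂ ) = atan2(-0.334164, 0.784063) = -0.402883 rad = -23.0835°.
λ₂ = λ₁ + Δλ = -12.3028°.

latitude 3.9914°, longitude -12.3028°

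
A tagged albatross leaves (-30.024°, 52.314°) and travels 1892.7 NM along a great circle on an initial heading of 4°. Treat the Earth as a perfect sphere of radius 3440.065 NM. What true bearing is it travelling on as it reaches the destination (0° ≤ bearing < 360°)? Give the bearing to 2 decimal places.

The arc subtends δ = 1892.7/3440.065 = 0.550193 rad at the centre.
With φ₁ = -30.024° = -0.524018 rad and θ = 4° = 0.069813 rad:
sin φ₂ = sin φ₁ cos δ + cos φ₁ sin δ cos θ = (-0.500363)(0.852424) + (0.865816)(0.522852)(0.997564) = 0.025070
φ₂ = asin(0.025070) = 0.025072 rad = 1.437°.
Then Δλ = atan2(0.031578, 0.864968) = 0.036492 rad, from sin θ sin δ cos φ₁ over cos δ − sin φ₁ sin φ₂.
Hence λ₂ = 52.314° + 2.091° = 54.405°.
The forward bearing on arrival equals the back-azimuth from the destination plus 180°.
Back-azimuth from P₂ (1.44°, 54.40°) to P₁ (-30.02°, 52.31°), with Δλ' = λ₁ − λ₂ = -2.09°: atan2( sin Δλ' cos φ₁ , cos φ₂ sin φ₁ − sin φ₂ cos φ₁ cos Δλ' ) = 183.46°.
Final bearing = (183.46° + 180°) mod 360° = 3.46°.

final bearing 3.46°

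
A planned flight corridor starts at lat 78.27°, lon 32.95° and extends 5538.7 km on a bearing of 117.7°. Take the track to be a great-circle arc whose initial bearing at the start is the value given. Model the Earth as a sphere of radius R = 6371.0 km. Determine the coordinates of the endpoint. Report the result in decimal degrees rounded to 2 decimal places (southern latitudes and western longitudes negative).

Central angle δ = d/R = 0.869361 rad.
With φ₁ = 78.27° = 1.366069 rad and θ = 117.7° = 2.054253 rad:
Applying the spherical law of cosines for sides, sin φ₂ = sin φ₁ cos δ + cos φ₁ sin δ cos θ = 0.559646, so φ₂ = 34.03°.
For the longitude increment, Δλ = atan2( sin θ sin δ cos φ₁, cos δ − sin φ₁ sin φ₂ ) = atan2(0.137505, 0.097356) = 54.70°.
λ₂ = λ₁ + Δλ = 87.65°.

latitude 34.03°, longitude 87.65°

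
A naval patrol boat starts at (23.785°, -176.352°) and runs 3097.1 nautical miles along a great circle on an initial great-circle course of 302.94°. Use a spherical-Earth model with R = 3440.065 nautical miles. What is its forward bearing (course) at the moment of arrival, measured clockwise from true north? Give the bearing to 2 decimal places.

δ = 3097.1/3440.065 = 0.900303 rad (51.5835°).
Converting: φ₁ = 0.415127 rad, θ = 5.287300 rad.
Destination latitude: φ₂ = arcsin( sin φ₁ cos δ + cos φ₁ sin δ cos θ ) = arcsin(0.640462) = 39.826°.
Then Δλ = atan2(-0.601708, 0.363071) = -1.027880 rad, from sin θ sin δ cos φ₁ over cos δ − sin φ₁ sin φ₂.
λ₂ = -176.352° + -58.893° = -235.245°, normalized to (−180°, 180°] → 124.755°.
The forward bearing on arrival equals the back-azimuth from the destination plus 180°.
Back-azimuth from P₂ (39.83°, 124.75°) to P₁ (23.79°, -176.35°), with Δλ' = λ₁ − λ₂ = -301.11°: atan2( sin Δλ' cos φ₁ , cos φ₂ sin φ₁ − sin φ₂ cos φ₁ cos Δλ' ) = 89.49°.
Final bearing = (89.49° + 180°) mod 360° = 269.49°.

final bearing 269.49°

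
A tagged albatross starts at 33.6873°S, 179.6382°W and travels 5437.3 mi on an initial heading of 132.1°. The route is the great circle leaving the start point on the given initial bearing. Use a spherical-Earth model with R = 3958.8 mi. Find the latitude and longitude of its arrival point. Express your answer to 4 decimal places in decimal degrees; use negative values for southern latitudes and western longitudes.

Central angle δ = d/R = 1.373472 rad.
With φ₁ = -33.6873° = -0.587954 rad and θ = 132.1° = 2.305580 rad:
sin φ₂ = sin φ₁ cos δ + cos φ₁ sin δ cos θ = (-0.554660)(0.196047) + (0.832077)(0.980595)(-0.670427) = -0.655761
φ₂ = asin(-0.655761) = -0.715190 rad = -40.9773°.
Δλ = atan2( sin θ sin δ cos φ₁ , cos δ − sin φ₁ sin φ₂ ) = atan2(0.605401, -0.167678) = 1.840993 rad = 105.4811°.
λ₂ = -179.6382° + 105.4811° = -74.1571°.

latitude -40.9773°, longitude -74.1571°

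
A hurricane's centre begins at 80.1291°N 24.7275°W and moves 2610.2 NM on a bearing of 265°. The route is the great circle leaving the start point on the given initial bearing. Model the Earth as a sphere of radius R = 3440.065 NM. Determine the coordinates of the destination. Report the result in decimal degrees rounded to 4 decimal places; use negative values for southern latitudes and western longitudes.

δ = 2610.2/3440.065 = 0.758765 rad (43.4740°).
Converting: φ₁ = 1.398517 rad, θ = 4.625123 rad.
Applying the spherical law of cosines for sides, sin φ₂ = sin φ₁ cos δ + cos φ₁ sin δ cos θ = 0.704664, so φ₂ = 44.8024°.
Then Δλ = atan2(-0.117499, 0.031454) = -1.309233 rad, from sin θ sin δ cos φ₁ over cos δ − sin φ₁ sin φ₂.
Hence λ₂ = -24.7275° + -75.0135° = -99.7410°.

latitude 44.8024°, longitude -99.7410°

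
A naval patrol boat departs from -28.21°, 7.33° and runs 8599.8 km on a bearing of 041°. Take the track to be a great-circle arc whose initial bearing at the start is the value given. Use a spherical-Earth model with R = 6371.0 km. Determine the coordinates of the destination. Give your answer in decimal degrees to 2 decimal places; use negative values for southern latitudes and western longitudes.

latitude 33.04°, longitude 57.12°

Angular distance δ = d/R = 8599.8 / 6371 = 1.349835 rad.
Converting: φ₁ = -0.492357 rad, θ = 0.715585 rad.
Applying the spherical law of cosines for sides, sin φ₂ = sin φ₁ cos δ + cos φ₁ sin δ cos θ = 0.545295, so φ₂ = 33.04°.
Then Δλ = atan2(0.564077, 0.476931) = 0.868917 rad, from sin θ sin δ cos φ₁ over cos δ − sin φ₁ sin φ₂.
Hence λ₂ = 7.33° + 49.79° = 57.12°.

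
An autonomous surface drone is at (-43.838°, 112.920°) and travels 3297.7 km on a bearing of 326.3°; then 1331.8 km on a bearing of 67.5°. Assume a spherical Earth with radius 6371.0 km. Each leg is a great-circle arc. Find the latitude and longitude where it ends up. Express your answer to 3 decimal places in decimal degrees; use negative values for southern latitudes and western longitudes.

latitude -12.867°, longitude 107.507°

Apply the spherical direct solution leg by leg, carrying full precision between legs.
Leg 1: from (-43.838°, 112.920°), δ = 3297.7/6371 = 0.517611 rad, θ = 326.3° → φ = -17.756°, λ = 96.165°.
Leg 2: from (-17.756°, 96.165°), δ = 1331.8/6371 = 0.209041 rad, θ = 67.5° → φ = -12.867°, λ = 107.507°.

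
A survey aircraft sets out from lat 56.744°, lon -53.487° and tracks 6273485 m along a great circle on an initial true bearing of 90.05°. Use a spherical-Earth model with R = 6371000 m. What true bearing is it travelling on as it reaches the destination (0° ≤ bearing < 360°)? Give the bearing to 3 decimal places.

final bearing 141.802°

δ = 6273485/6371000 = 0.984694 rad (56.4188°).
With φ₁ = 56.744° = 0.990370 rad and θ = 90.05° = 1.571669 rad:
sin φ₂ = sin φ₁ cos δ + cos φ₁ sin δ cos θ = (0.836229)(0.553118) + (0.548381)(0.833103)(-0.000873) = 0.462135
φ₂ = asin(0.462135) = 0.480401 rad = 27.525°.
For the longitude increment, Δλ = atan2( sin θ sin δ cos φ₁, cos δ − sin φ₁ sin φ₂ ) = atan2(0.456857, 0.166668) = 69.957°.
λ₂ = λ₁ + Δλ = 16.470°.
The forward bearing on arrival equals the back-azimuth from the destination plus 180°.
Back-azimuth from P₂ (27.525°, 16.470°) to P₁ (56.744°, -53.487°), with Δλ' = λ₁ − λ₂ = -69.957°: atan2( sin Δλ' cos φ₁ , cos φ₂ sin φ₁ − sin φ₂ cos φ₁ cos Δλ' ) = 321.802°.
Final bearing = (321.802° + 180°) mod 360° = 141.802°.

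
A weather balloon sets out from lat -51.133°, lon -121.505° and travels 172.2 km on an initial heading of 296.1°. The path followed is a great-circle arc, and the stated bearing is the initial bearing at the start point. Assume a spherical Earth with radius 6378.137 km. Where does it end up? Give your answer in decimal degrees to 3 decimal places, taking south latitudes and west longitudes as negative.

The arc subtends δ = 172.2/6378.137 = 0.026998 rad at the centre.
Start latitude φ₁ = -0.892439 rad; initial bearing θ = 5.167920 rad.
Applying the spherical law of cosines for sides, sin φ₂ = sin φ₁ cos δ + cos φ₁ sin δ cos θ = -0.770868, so φ₂ = -50.432°.
For the longitude increment, Δλ = atan2( sin θ sin δ cos φ₁, cos δ − sin φ₁ sin φ₂ ) = atan2(-0.015212, 0.399434) = -2.181°.
λ₂ = λ₁ + Δλ = -123.686°.

latitude -50.432°, longitude -123.686°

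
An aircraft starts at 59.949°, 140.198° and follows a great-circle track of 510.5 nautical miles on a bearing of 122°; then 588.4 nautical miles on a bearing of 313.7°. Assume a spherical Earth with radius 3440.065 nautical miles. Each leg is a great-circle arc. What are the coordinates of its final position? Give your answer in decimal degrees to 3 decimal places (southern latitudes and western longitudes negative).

Apply the spherical direct solution leg by leg, carrying full precision between legs.
Leg 1: from (59.949°, 140.198°), δ = 510.5/3440.065 = 0.148398 rad, θ = 122° → φ = 54.769°, λ = 152.752°.
Leg 2: from (54.769°, 152.752°), δ = 588.4/3440.065 = 0.171043 rad, θ = 313.7° → φ = 60.780°, λ = 138.151°.

latitude 60.780°, longitude 138.151°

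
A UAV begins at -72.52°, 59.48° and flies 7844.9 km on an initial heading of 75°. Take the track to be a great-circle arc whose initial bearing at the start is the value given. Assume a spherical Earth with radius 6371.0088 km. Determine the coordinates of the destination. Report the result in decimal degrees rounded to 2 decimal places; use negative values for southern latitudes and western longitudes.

δ = 7844.9/6371.0088 = 1.231343 rad (70.5508°).
Start latitude φ₁ = -1.265713 rad; initial bearing θ = 1.308997 rad.
Destination latitude: φ₂ = arcsin( sin φ₁ cos δ + cos φ₁ sin δ cos θ ) = arcsin(-0.244289) = -14.14°.
For the longitude increment, Δλ = atan2( sin θ sin δ cos φ₁, cos δ − sin φ₁ sin φ₂ ) = atan2(0.273582, 0.099963) = 69.93°.
Hence λ₂ = 59.48° + 69.93° = 129.41°.

latitude -14.14°, longitude 129.41°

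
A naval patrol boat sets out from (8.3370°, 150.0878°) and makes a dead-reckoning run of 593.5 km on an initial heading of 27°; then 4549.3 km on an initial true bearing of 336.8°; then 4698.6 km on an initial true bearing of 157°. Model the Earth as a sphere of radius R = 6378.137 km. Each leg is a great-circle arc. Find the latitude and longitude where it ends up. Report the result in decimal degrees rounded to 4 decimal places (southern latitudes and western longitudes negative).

Apply the spherical direct solution leg by leg, carrying full precision between legs.
Leg 1: from (8.3370°, 150.0878°), δ = 593.5/6378.137 = 0.093052 rad, θ = 27° → φ = 13.0784°, λ = 152.5699°.
Leg 2: from (13.0784°, 152.5699°), δ = 4549.3/6378.137 = 0.713265 rad, θ = 336.8° → φ = 49.1933°, λ = 129.3399°.
Leg 3: from (49.1933°, 129.3399°), δ = 4698.6/6378.137 = 0.736673 rad, θ = 157° → φ = 9.0045°, λ = 144.7532°.

latitude 9.0045°, longitude 144.7532°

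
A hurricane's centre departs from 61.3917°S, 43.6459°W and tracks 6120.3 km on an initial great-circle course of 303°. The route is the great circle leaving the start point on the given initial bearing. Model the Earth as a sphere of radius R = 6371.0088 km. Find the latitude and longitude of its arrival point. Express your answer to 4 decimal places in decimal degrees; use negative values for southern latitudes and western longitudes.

δ = 6120.3/6371.0088 = 0.960648 rad (55.0411°).
With φ₁ = -61.3917° = -1.071487 rad and θ = 303° = 5.288348 rad:
sin φ₂ = sin φ₁ cos δ + cos φ₁ sin δ cos θ = (-0.877914)(0.572989) + (0.478819)(0.819563)(0.544639) = -0.289306
φ₂ = asin(-0.289306) = -0.293502 rad = -16.8164°.
For the longitude increment, Δλ = atan2( sin θ sin δ cos φ₁, cos δ − sin φ₁ sin φ₂ ) = atan2(-0.329113, 0.319003) = -45.8937°.
λ₂ = λ₁ + Δλ = -89.5396°.

latitude -16.8164°, longitude -89.5396°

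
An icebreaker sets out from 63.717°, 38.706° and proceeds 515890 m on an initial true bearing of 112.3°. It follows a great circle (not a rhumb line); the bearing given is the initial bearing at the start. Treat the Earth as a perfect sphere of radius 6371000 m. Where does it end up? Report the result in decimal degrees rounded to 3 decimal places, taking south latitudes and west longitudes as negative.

Angular distance δ = d/R = 515890 / 6371000 = 0.080975 rad.
Converting: φ₁ = 1.112071 rad, θ = 1.960005 rad.
Destination latitude: φ₂ = arcsin( sin φ₁ cos δ + cos φ₁ sin δ cos θ ) = arcsin(0.880089) = 61.653°.
Then Δλ = atan2(0.033138, 0.207620) = 0.158275 rad, from sin θ sin δ cos φ₁ over cos δ − sin φ₁ sin φ₂.
λ₂ = λ₁ + Δλ = 47.774°.

latitude 61.653°, longitude 47.774°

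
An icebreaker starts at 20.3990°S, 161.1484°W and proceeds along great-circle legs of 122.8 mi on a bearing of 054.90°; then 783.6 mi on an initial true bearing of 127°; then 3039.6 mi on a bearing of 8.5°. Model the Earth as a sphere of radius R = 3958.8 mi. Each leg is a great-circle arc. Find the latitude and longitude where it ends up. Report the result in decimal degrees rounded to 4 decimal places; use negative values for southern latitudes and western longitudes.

latitude 17.6763°, longitude -143.3667°

Apply the spherical direct solution leg by leg, carrying full precision between legs.
Leg 1: from (-20.3990°, -161.1484°), δ = 122.8/3958.8 = 0.031020 rad, θ = 54.9° → φ = -19.3703°, λ = -159.6071°.
Leg 2: from (-19.3703°, -159.6071°), δ = 783.6/3958.8 = 0.197939 rad, θ = 127° → φ = -25.9027°, λ = -149.5523°.
Leg 3: from (-25.9027°, -149.5523°), δ = 3039.6/3958.8 = 0.767808 rad, θ = 8.5° → φ = 17.6763°, λ = -143.3667°.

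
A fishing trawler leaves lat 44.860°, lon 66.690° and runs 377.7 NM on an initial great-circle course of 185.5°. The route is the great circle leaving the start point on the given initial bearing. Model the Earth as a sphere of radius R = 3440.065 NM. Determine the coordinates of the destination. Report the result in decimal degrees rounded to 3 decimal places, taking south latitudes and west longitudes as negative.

latitude 38.595°, longitude 65.920°

The arc subtends δ = 377.7/3440.065 = 0.109794 rad at the centre.
Start latitude φ₁ = 0.782955 rad; initial bearing θ = 3.237586 rad.
sin φ₂ = sin φ₁ cos δ + cos φ₁ sin δ cos θ = (0.705377)(0.993979) + (0.708832)(0.109574)(-0.995396) = 0.623818
φ₂ = asin(0.623818) = 0.673618 rad = 38.595°.
For the longitude increment, Δλ = atan2( sin θ sin δ cos φ₁, cos δ − sin φ₁ sin φ₂ ) = atan2(-0.007444, 0.553952) = -0.770°.
λ₂ = λ₁ + Δλ = 65.920°.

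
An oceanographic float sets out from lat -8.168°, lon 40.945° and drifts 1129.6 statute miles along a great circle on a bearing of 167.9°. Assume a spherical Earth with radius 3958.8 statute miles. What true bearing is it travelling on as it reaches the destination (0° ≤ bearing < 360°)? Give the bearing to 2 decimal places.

final bearing 166.86°

The arc subtends δ = 1129.6/3958.8 = 0.285339 rad at the centre.
Converting: φ₁ = -0.142558 rad, θ = 2.930408 rad.
Destination latitude: φ₂ = arcsin( sin φ₁ cos δ + cos φ₁ sin δ cos θ ) = arcsin(-0.408769) = -24.128°.
Then Δλ = atan2(0.058405, 0.901490) = 0.064697 rad, from sin θ sin δ cos φ₁ over cos δ − sin φ₁ sin φ₂.
Hence λ₂ = 40.945° + 3.707° = 44.652°.
The forward bearing on arrival equals the back-azimuth from the destination plus 180°.
Back-azimuth from P₂ (-24.13°, 44.65°) to P₁ (-8.17°, 40.95°), with Δλ' = λ₁ − λ₂ = -3.71°: atan2( sin Δλ' cos φ₁ , cos φ₂ sin φ₁ − sin φ₂ cos φ₁ cos Δλ' ) = 346.86°.
Final bearing = (346.86° + 180°) mod 360° = 166.86°.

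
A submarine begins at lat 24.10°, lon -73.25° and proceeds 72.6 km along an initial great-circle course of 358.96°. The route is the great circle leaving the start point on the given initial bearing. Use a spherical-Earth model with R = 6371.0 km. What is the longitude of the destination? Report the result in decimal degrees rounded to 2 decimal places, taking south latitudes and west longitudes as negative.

The arc subtends δ = 72.6/6371 = 0.011395 rad at the centre.
With φ₁ = 24.10° = 0.420624 rad and θ = 358.96° = 6.265034 rad:
Applying the spherical law of cosines for sides, sin φ₂ = sin φ₁ cos δ + cos φ₁ sin δ cos θ = 0.418704, so φ₂ = 24.75°.
Then Δλ = atan2(-0.000189, 0.828965) = -0.000228 rad, from sin θ sin δ cos φ₁ over cos δ − sin φ₁ sin φ₂.
λ₂ = λ₁ + Δλ = -73.26°.

longitude -73.26°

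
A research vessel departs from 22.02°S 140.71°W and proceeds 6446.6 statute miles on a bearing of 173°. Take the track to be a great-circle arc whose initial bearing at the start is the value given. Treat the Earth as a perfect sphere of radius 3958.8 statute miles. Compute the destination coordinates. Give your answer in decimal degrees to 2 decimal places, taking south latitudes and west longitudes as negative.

δ = 6446.6/3958.8 = 1.628423 rad (93.3018°).
Converting: φ₁ = -0.384322 rad, θ = 3.019420 rad.
Applying the spherical law of cosines for sides, sin φ₂ = sin φ₁ cos δ + cos φ₁ sin δ cos θ = -0.897022, so φ₂ = -63.77°.
Then Δλ = atan2(0.112792, -0.393915) = 2.862719 rad, from sin θ sin δ cos φ₁ over cos δ − sin φ₁ sin φ₂.
λ₂ = λ₁ + Δλ = 23.31°.

latitude -63.77°, longitude 23.31°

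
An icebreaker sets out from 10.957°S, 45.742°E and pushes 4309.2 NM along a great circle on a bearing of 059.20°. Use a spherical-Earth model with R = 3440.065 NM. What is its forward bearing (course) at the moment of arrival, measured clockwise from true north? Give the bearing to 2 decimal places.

Central angle δ = d/R = 1.252651 rad.
With φ₁ = -10.957° = -0.191236 rad and θ = 59.2° = 1.033235 rad:
Applying the spherical law of cosines for sides, sin φ₂ = sin φ₁ cos δ + cos φ₁ sin δ cos θ = 0.418025, so φ₂ = 24.710°.
Then Δλ = atan2(0.800982, 0.392261) = 1.115403 rad, from sin θ sin δ cos φ₁ over cos δ − sin φ₁ sin φ₂.
λ₂ = 45.742° + 63.908° = 109.650°.
The forward bearing on arrival equals the back-azimuth from the destination plus 180°.
Back-azimuth from P₂ (24.71°, 109.65°) to P₁ (-10.96°, 45.74°), with Δλ' = λ₁ − λ₂ = -63.91°: atan2( sin Δλ' cos φ₁ , cos φ₂ sin φ₁ − sin φ₂ cos φ₁ cos Δλ' ) = 248.17°.
Final bearing = (248.17° + 180°) mod 360° = 68.17°.

final bearing 68.17°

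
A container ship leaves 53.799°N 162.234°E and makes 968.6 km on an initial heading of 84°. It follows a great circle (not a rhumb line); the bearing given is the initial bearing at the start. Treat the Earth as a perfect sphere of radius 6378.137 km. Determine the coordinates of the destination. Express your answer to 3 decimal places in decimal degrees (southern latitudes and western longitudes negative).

Angular distance δ = d/R = 968.6 / 6378.137 = 0.151863 rad.
Start latitude φ₁ = 0.938970 rad; initial bearing θ = 1.466077 rad.
sin φ₂ = sin φ₁ cos δ + cos φ₁ sin δ cos θ = (0.806950)(0.988491) + (0.590620)(0.151279)(0.104528) = 0.807002
φ₂ = asin(0.807002) = 0.939058 rad = 53.804°.
Then Δλ = atan2(0.088859, 0.337281) = 0.257604 rad, from sin θ sin δ cos φ₁ over cos δ − sin φ₁ sin φ₂.
λ₂ = λ₁ + Δλ = 176.994°.

latitude 53.804°, longitude 176.994°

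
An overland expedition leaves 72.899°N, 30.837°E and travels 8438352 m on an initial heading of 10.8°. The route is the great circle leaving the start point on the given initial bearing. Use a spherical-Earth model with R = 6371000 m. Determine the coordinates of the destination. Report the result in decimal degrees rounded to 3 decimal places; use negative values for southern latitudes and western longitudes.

latitude 30.875°, longitude -161.387°

Central angle δ = d/R = 1.324494 rad.
Converting: φ₁ = 1.272328 rad, θ = 0.188496 rad.
Destination latitude: φ₂ = arcsin( sin φ₁ cos δ + cos φ₁ sin δ cos θ ) = arcsin(0.513171) = 30.875°.
Δλ = atan2( sin θ sin δ cos φ₁ , cos δ − sin φ₁ sin φ₂ ) = atan2(0.053438, -0.246663) = 2.928246 rad = 167.776°.
λ₂ = 30.837° + 167.776° = 198.613°, normalized to (−180°, 180°] → -161.387°.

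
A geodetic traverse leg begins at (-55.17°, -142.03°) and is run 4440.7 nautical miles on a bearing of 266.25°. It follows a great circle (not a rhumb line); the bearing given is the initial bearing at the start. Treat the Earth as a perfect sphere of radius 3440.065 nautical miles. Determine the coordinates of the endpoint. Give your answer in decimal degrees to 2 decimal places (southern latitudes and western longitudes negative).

The arc subtends δ = 4440.7/3440.065 = 1.290877 rad at the centre.
Converting: φ₁ = -0.962898 rad, θ = 4.646939 rad.
Applying the spherical law of cosines for sides, sin φ₂ = sin φ₁ cos δ + cos φ₁ sin δ cos θ = -0.262684, so φ₂ = -15.23°.
Δλ = atan2( sin θ sin δ cos φ₁ , cos δ − sin φ₁ sin φ₂ ) = atan2(-0.547738, 0.060654) = -1.460510 rad = -83.68°.
λ₂ = -142.03° + -83.68° = -225.71°, normalized to (−180°, 180°] → 134.29°.

latitude -15.23°, longitude 134.29°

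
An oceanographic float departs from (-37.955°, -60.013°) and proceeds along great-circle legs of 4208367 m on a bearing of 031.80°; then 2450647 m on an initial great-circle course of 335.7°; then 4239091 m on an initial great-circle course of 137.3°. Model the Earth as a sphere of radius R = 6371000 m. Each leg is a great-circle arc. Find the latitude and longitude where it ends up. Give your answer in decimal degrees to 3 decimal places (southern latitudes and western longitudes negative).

Apply the spherical direct solution leg by leg, carrying full precision between legs.
Leg 1: from (-37.955°, -60.013°), δ = 4208367/6371000 = 0.660550 rad, θ = 31.8° → φ = -4.273°, λ = -41.095°.
Leg 2: from (-4.273°, -41.095°), δ = 2450647/6371000 = 0.384657 rad, θ = 335.7° → φ = 15.782°, λ = -50.329°.
Leg 3: from (15.782°, -50.329°), δ = 4239091/6371000 = 0.665373 rad, θ = 137.3° → φ = -12.864°, λ = -24.897°.

latitude -12.864°, longitude -24.897°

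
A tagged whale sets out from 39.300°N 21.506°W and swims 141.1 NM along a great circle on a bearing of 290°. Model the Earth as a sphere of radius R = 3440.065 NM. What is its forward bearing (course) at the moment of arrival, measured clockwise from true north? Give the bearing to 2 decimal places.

final bearing 288.16°

The arc subtends δ = 141.1/3440.065 = 0.041017 rad at the centre.
Start latitude φ₁ = 0.685914 rad; initial bearing θ = 5.061455 rad.
sin φ₂ = sin φ₁ cos δ + cos φ₁ sin δ cos θ = (0.633381)(0.999159) + (0.773840)(0.041005)(0.342020) = 0.643701
φ₂ = asin(0.643701) = 0.699325 rad = 40.068°.
Then Δλ = atan2(-0.029818, 0.591451) = -0.050372 rad, from sin θ sin δ cos φ₁ over cos δ − sin φ₁ sin φ₂.
λ₂ = λ₁ + Δλ = -24.392°.
The forward bearing on arrival equals the back-azimuth from the destination plus 180°.
Back-azimuth from P₂ (40.07°, -24.39°) to P₁ (39.30°, -21.51°), with Δλ' = λ₁ − λ₂ = 2.89°: atan2( sin Δλ' cos φ₁ , cos φ₂ sin φ₁ − sin φ₂ cos φ₁ cos Δλ' ) = 108.16°.
Final bearing = (108.16° + 180°) mod 360° = 288.16°.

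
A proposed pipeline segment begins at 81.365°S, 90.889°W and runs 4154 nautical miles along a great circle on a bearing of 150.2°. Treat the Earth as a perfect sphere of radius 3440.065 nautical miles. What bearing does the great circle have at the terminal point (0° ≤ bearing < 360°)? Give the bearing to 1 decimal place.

final bearing 4.9°

Angular distance δ = d/R = 4154 / 3440.065 = 1.207535 rad.
With φ₁ = -81.365° = -1.420087 rad and θ = 150.2° = 2.621485 rad:
Applying the spherical law of cosines for sides, sin φ₂ = sin φ₁ cos δ + cos φ₁ sin δ cos θ = -0.473080, so φ₂ = -28.234°.
Δλ = atan2( sin θ sin δ cos φ₁ , cos δ − sin φ₁ sin φ₂ ) = atan2(0.069746, -0.112394) = 2.586198 rad = 148.178°.
λ₂ = λ₁ + Δλ = 57.289°.
The forward bearing on arrival equals the back-azimuth from the destination plus 180°.
Back-azimuth from P₂ (-28.2°, 57.3°) to P₁ (-81.4°, -90.9°), with Δλ' = λ₁ − λ₂ = -148.2°: atan2( sin Δλ' cos φ₁ , cos φ₂ sin φ₁ − sin φ₂ cos φ₁ cos Δλ' ) = 184.9°.
Final bearing = (184.9° + 180°) mod 360° = 4.9°.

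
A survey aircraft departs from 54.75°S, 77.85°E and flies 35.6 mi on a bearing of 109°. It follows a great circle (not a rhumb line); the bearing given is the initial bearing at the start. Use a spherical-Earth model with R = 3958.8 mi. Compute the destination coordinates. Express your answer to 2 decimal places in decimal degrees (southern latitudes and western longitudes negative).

The arc subtends δ = 35.6/3958.8 = 0.008993 rad at the centre.
With φ₁ = -54.75° = -0.955568 rad and θ = 109° = 1.902409 rad:
Applying the spherical law of cosines for sides, sin φ₂ = sin φ₁ cos δ + cos φ₁ sin δ cos θ = -0.818298, so φ₂ = -54.91°.
For the longitude increment, Δλ = atan2( sin θ sin δ cos φ₁, cos δ − sin φ₁ sin φ₂ ) = atan2(0.004907, 0.331703) = 0.85°.
λ₂ = λ₁ + Δλ = 78.70°.

latitude -54.91°, longitude 78.70°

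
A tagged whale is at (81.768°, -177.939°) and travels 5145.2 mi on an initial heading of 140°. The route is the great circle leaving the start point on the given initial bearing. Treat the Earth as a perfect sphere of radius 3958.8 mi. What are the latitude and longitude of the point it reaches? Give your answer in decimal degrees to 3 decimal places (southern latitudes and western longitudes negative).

latitude 9.170°, longitude -139.086°

Angular distance δ = d/R = 5145.2 / 3958.8 = 1.299687 rad.
Converting: φ₁ = 1.427121 rad, θ = 2.443461 rad.
Destination latitude: φ₂ = arcsin( sin φ₁ cos δ + cos φ₁ sin δ cos θ ) = arcsin(0.159364) = 9.170°.
For the longitude increment, Δλ = atan2( sin θ sin δ cos φ₁, cos δ − sin φ₁ sin φ₂ ) = atan2(0.088674, 0.110079) = 38.853°.
λ₂ = λ₁ + Δλ = -139.086°.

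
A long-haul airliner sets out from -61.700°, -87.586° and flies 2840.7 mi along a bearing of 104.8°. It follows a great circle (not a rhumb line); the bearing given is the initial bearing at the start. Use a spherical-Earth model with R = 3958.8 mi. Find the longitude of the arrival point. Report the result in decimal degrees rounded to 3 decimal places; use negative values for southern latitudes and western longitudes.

The arc subtends δ = 2840.7/3958.8 = 0.717566 rad at the centre.
Start latitude φ₁ = -1.076868 rad; initial bearing θ = 1.829105 rad.
sin φ₂ = sin φ₁ cos δ + cos φ₁ sin δ cos θ = (-0.880477)(0.753408) + (0.474088)(0.657553)(-0.255446) = -0.742991
φ₂ = asin(-0.742991) = -0.837529 rad = -47.987°.
Δλ = atan2( sin θ sin δ cos φ₁ , cos δ − sin φ₁ sin φ₂ ) = atan2(0.301396, 0.099222) = 1.252764 rad = 71.778°.
Hence λ₂ = -87.586° + 71.778° = -15.808°.

longitude -15.808°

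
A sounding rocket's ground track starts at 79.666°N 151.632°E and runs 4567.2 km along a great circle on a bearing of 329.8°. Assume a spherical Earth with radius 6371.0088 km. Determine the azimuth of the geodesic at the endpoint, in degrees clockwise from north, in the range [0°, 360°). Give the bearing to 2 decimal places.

δ = 4567.2/6371.0088 = 0.716872 rad (41.0738°).
Start latitude φ₁ = 1.390434 rad; initial bearing θ = 5.756096 rad.
sin φ₂ = sin φ₁ cos δ + cos φ₁ sin δ cos θ = (0.983779)(0.753864) + (0.179386)(0.657030)(0.864275) = 0.843501
φ₂ = asin(0.843501) = 1.003768 rad = 57.512°.
Δλ = atan2( sin θ sin δ cos φ₁ , cos δ − sin φ₁ sin φ₂ ) = atan2(-0.059287, -0.075954) = -2.478815 rad = -142.026°.
λ₂ = 151.632° + -142.026° = 9.606°.
The forward bearing on arrival equals the back-azimuth from the destination plus 180°.
Back-azimuth from P₂ (57.51°, 9.61°) to P₁ (79.67°, 151.63°), with Δλ' = λ₁ − λ₂ = 142.03°: atan2( sin Δλ' cos φ₁ , cos φ₂ sin φ₁ − sin φ₂ cos φ₁ cos Δλ' ) = 9.67°.
Final bearing = (9.67° + 180°) mod 360° = 189.67°.

final bearing 189.67°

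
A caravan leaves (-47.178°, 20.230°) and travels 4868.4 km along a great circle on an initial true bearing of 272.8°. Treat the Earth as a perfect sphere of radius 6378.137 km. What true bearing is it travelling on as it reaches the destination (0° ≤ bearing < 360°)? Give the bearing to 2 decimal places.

δ = 4868.4/6378.137 = 0.763295 rad (43.7336°).
With φ₁ = -47.178° = -0.823411 rad and θ = 272.8° = 4.761258 rad:
Applying the spherical law of cosines for sides, sin φ₂ = sin φ₁ cos δ + cos φ₁ sin δ cos θ = -0.507022, so φ₂ = -30.466°.
Δλ = atan2( sin θ sin δ cos φ₁ , cos δ − sin φ₁ sin φ₂ ) = atan2(-0.469336, 0.350677) = -0.929104 rad = -53.234°.
λ₂ = 20.230° + -53.234° = -33.004°.
The forward bearing on arrival equals the back-azimuth from the destination plus 180°.
Back-azimuth from P₂ (-30.47°, -33.00°) to P₁ (-47.18°, 20.23°), with Δλ' = λ₁ − λ₂ = 53.23°: atan2( sin Δλ' cos φ₁ , cos φ₂ sin φ₁ − sin φ₂ cos φ₁ cos Δλ' ) = 128.03°.
Final bearing = (128.03° + 180°) mod 360° = 308.03°.

final bearing 308.03°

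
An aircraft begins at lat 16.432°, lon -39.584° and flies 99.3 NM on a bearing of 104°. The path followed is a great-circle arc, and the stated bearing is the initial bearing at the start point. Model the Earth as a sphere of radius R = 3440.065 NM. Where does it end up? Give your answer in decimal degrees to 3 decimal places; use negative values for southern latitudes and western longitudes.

Angular distance δ = d/R = 99.3 / 3440.065 = 0.028866 rad.
With φ₁ = 16.432° = 0.286793 rad and θ = 104° = 1.815142 rad:
Applying the spherical law of cosines for sides, sin φ₂ = sin φ₁ cos δ + cos φ₁ sin δ cos θ = 0.276062, so φ₂ = 16.025°.
Δλ = atan2( sin θ sin δ cos φ₁ , cos δ − sin φ₁ sin φ₂ ) = atan2(0.026861, 0.921492) = 0.029141 rad = 1.670°.
λ₂ = -39.584° + 1.670° = -37.914°.

latitude 16.025°, longitude -37.914°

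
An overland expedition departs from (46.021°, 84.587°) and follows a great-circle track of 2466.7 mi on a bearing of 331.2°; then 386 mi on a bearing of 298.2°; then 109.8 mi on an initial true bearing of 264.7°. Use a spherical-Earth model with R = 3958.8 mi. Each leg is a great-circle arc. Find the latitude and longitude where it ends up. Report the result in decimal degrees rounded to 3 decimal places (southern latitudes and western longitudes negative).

Apply the spherical direct solution leg by leg, carrying full precision between legs.
Leg 1: from (46.021°, 84.587°), δ = 2466.7/3958.8 = 0.623093 rad, θ = 331.2° → φ = 69.961°, λ = 29.461°.
Leg 2: from (69.961°, 29.461°), δ = 386/3958.8 = 0.097504 rad, θ = 298.2° → φ = 71.945°, λ = 13.390°.
Leg 3: from (71.945°, 13.390°), δ = 109.8/3958.8 = 0.027736 rad, θ = 264.7° → φ = 71.732°, λ = 8.336°.

latitude 71.732°, longitude 8.336°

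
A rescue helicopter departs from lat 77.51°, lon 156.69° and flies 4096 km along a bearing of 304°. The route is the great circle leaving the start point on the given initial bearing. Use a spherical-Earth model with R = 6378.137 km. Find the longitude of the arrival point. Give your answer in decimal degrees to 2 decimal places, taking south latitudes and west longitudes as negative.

δ = 4096/6378.137 = 0.642194 rad (36.7950°).
Converting: φ₁ = 1.352805 rad, θ = 5.305801 rad.
Destination latitude: φ₂ = arcsin( sin φ₁ cos δ + cos φ₁ sin δ cos θ ) = arcsin(0.854267) = 58.68°.
Δλ = atan2( sin θ sin δ cos φ₁ , cos δ − sin φ₁ sin φ₂ ) = atan2(-0.107390, -0.033266) = -1.871195 rad = -107.21°.
λ₂ = 156.69° + -107.21° = 49.48°.

longitude 49.48°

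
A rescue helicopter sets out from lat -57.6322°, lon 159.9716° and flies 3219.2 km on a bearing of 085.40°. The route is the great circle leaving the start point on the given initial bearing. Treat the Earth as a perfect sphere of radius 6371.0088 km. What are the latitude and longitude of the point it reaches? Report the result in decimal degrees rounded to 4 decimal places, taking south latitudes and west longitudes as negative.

latitude -45.9140°, longitude -156.1197°

The arc subtends δ = 3219.2/6371.0088 = 0.505289 rad at the centre.
Converting: φ₁ = -1.005872 rad, θ = 1.490511 rad.
Applying the spherical law of cosines for sides, sin φ₂ = sin φ₁ cos δ + cos φ₁ sin δ cos θ = -0.718297, so φ₂ = -45.9140°.
Δλ = atan2( sin θ sin δ cos φ₁ , cos δ − sin φ₁ sin φ₂ ) = atan2(0.258308, 0.268341) = 0.766351 rad = 43.9087°.
λ₂ = 159.9716° + 43.9087° = 203.8803°, normalized to (−180°, 180°] → -156.1197°.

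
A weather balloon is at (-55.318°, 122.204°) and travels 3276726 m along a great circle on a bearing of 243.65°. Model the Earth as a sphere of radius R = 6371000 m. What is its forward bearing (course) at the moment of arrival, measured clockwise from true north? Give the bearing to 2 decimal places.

The arc subtends δ = 3276726/6371000 = 0.514319 rad at the centre.
With φ₁ = -55.318° = -0.965481 rad and θ = 243.65° = 4.252495 rad:
sin φ₂ = sin φ₁ cos δ + cos φ₁ sin δ cos θ = (-0.822323)(0.870628) + (0.569021)(0.491942)(-0.443853) = -0.840183
φ₂ = asin(-0.840183) = -0.997621 rad = -57.159°.
For the longitude increment, Δλ = atan2( sin θ sin δ cos φ₁, cos δ − sin φ₁ sin φ₂ ) = atan2(-0.250841, 0.179726) = -54.379°.
λ₂ = λ₁ + Δλ = 67.825°.
The forward bearing on arrival equals the back-azimuth from the destination plus 180°.
Back-azimuth from P₂ (-57.16°, 67.83°) to P₁ (-55.32°, 122.20°), with Δλ' = λ₁ − λ₂ = 54.38°: atan2( sin Δλ' cos φ₁ , cos φ₂ sin φ₁ − sin φ₂ cos φ₁ cos Δλ' ) = 109.91°.
Final bearing = (109.91° + 180°) mod 360° = 289.91°.

final bearing 289.91°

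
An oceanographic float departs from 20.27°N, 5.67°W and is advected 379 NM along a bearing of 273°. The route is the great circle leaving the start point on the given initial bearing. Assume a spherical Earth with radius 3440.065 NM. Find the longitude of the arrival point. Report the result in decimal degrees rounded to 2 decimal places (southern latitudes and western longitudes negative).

The arc subtends δ = 379/3440.065 = 0.110172 rad at the centre.
Start latitude φ₁ = 0.353778 rad; initial bearing θ = 4.764749 rad.
Destination latitude: φ₂ = arcsin( sin φ₁ cos δ + cos φ₁ sin δ cos θ ) = arcsin(0.349742) = 20.47°.
Δλ = atan2( sin θ sin δ cos φ₁ , cos δ − sin φ₁ sin φ₂ ) = atan2(-0.102999, 0.872771) = -0.117471 rad = -6.73°.
λ₂ = λ₁ + Δλ = -12.40°.

longitude -12.40°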